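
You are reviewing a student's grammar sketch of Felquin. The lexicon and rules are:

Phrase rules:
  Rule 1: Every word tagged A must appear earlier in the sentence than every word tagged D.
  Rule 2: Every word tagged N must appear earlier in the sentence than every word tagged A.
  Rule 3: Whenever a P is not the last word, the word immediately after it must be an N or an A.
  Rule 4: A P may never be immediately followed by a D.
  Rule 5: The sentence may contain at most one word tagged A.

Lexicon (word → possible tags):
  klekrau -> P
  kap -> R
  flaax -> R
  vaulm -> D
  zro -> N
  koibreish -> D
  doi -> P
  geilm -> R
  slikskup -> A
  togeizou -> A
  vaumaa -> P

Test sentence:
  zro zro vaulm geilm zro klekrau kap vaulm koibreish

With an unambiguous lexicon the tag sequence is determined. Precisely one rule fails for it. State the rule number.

Fixed tagging: N N D R N P R D D.
Applying the rules: R1 ok, R2 ok, R3 fails, R4 ok, R5 ok.
Only rule 3 fails.

3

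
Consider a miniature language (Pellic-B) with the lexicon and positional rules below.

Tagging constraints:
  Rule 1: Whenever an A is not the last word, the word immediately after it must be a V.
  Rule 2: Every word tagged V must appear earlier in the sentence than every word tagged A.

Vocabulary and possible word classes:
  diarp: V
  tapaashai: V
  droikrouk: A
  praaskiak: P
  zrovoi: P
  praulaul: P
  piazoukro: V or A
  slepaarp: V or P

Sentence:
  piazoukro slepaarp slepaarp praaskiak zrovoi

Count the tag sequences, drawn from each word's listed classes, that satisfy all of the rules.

Candidates per position — 1:piazoukro {V,A}; 2:slepaarp {V,P}; 3:slepaarp {V,P}; 4:praaskiak {P}; 5:zrovoi {P}.
There are 8 candidate sequences in total.
The sequences that satisfy every rule: V V V P P; V V P P P; V P V P P; V P P P P.
Count = 4.

4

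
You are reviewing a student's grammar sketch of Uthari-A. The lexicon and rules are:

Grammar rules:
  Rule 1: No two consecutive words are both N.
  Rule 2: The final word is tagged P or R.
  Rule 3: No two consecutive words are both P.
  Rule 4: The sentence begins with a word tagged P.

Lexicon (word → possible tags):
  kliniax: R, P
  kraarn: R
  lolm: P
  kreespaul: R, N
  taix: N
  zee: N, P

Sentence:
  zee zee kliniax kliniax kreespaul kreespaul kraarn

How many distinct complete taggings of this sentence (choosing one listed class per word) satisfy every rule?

Candidates per position — 1:zee {N,P}; 2:zee {N,P}; 3:kliniax {R,P}; 4:kliniax {R,P}; 5:kreespaul {R,N}; 6:kreespaul {R,N}; 7:kraarn {R}.
There are 64 candidate sequences in total.
Checking each against the rules leaves 9 sequences.
Count = 9.

9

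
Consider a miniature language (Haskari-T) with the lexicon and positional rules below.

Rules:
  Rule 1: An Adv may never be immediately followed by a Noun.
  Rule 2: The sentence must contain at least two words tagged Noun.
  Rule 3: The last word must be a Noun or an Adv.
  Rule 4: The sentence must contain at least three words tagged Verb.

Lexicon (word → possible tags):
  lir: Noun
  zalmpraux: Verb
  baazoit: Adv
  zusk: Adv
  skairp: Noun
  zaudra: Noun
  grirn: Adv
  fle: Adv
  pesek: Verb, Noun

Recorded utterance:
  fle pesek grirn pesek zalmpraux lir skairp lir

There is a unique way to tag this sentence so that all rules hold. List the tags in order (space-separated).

Adv Verb Adv Verb Verb Noun Noun Noun

Candidates per position — 1:fle {Adv}; 2:pesek {Verb,Noun}; 3:grirn {Adv}; 4:pesek {Verb,Noun}; 5:zalmpraux {Verb}; 6:lir {Noun}; 7:skairp {Noun}; 8:lir {Noun}.
At position 2, choosing Noun makes rule 1 impossible to satisfy; hence Verb.
At position 4, choosing Noun makes rule 1 impossible to satisfy; hence Verb.
The only consistent sequence is: Adv Verb Adv Verb Verb Noun Noun Noun.
Checking: rule 1 ✓; rule 2 ✓; rule 3 ✓; rule 4 ✓.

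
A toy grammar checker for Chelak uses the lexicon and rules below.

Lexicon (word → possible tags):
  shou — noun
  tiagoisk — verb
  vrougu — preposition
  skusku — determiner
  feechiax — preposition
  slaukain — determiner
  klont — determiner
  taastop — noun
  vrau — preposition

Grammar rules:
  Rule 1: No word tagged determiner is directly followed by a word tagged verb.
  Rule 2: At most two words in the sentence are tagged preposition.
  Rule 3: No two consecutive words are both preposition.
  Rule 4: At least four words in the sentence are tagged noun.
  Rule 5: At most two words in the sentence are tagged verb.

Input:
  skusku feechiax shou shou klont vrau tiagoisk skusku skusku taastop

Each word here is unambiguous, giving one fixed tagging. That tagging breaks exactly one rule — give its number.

Fixed tagging: determiner preposition noun noun determiner preposition verb determiner determiner noun.
Applying the rules: R1 pass, R2 pass, R3 pass, R4 fail, R5 pass.
Only rule 4 fails.

4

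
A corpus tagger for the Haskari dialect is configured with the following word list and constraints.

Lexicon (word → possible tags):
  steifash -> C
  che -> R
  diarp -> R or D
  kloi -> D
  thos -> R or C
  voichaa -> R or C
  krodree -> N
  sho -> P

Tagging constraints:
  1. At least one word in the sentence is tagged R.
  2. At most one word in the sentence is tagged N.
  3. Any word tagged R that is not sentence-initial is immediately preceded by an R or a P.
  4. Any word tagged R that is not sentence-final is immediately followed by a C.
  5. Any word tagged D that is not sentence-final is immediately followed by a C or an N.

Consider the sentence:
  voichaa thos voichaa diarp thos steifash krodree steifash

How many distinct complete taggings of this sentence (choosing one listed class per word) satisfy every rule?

Candidates per position — 1:voichaa {R,C}; 2:thos {R,C}; 3:voichaa {R,C}; 4:diarp {R,D}; 5:thos {R,C}; 6:steifash {C}; 7:krodree {N}; 8:steifash {C}.
There are 32 candidate sequences in total.
The sequences that satisfy every rule: R C C D C C N C.
Count = 1.

1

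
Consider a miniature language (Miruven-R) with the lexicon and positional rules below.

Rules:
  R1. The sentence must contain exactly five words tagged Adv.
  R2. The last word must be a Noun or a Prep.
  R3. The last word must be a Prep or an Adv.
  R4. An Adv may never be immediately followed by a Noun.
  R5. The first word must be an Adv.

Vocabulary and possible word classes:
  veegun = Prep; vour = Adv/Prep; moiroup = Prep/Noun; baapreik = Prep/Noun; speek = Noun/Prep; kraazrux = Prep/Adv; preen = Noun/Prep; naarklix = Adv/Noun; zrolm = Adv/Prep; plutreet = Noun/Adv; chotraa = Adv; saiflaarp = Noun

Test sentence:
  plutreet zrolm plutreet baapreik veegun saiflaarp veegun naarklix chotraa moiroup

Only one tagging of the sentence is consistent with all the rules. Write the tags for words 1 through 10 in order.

Candidates per position — 1:plutreet {Noun,Adv}; 2:zrolm {Adv,Prep}; 3:plutreet {Noun,Adv}; 4:baapreik {Prep,Noun}; 5:veegun {Prep}; 6:saiflaarp {Noun}; 7:veegun {Prep}; 8:naarklix {Adv,Noun}; 9:chotraa {Adv}; 10:moiroup {Prep,Noun}.
Position 1: Noun is ruled out by rule 1; that leaves Adv.
Position 2: Prep is ruled out by rule 1; that leaves Adv.
Position 3: Noun is ruled out by rule 1; that leaves Adv.
Position 4: Noun is ruled out by rule 4; that leaves Prep.
Position 8: Noun is ruled out by rule 1; that leaves Adv.
Position 10: Noun is ruled out by rule 3; that leaves Prep.
That leaves exactly one tagging: Adv Adv Adv Prep Prep Noun Prep Adv Adv Prep.
Checking: rule 1 satisfied; rule 2 satisfied; rule 3 satisfied; rule 4 satisfied; rule 5 satisfied.

Adv Adv Adv Prep Prep Noun Prep Adv Adv Prep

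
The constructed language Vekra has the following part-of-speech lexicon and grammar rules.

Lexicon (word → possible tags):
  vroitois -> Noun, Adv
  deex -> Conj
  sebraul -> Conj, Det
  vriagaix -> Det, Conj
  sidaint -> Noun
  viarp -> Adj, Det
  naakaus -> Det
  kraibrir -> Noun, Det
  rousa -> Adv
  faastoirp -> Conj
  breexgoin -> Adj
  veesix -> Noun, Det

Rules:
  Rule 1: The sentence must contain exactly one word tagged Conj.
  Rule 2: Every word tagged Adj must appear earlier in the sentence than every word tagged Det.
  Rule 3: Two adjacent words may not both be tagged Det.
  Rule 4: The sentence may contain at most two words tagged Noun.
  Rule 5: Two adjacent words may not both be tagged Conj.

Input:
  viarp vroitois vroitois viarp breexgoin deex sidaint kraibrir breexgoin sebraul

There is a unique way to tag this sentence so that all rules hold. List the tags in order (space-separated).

Candidates per position — 1:viarp {Adj,Det}; 2:vroitois {Noun,Adv}; 3:vroitois {Noun,Adv}; 4:viarp {Adj,Det}; 5:breexgoin {Adj}; 6:deex {Conj}; 7:sidaint {Noun}; 8:kraibrir {Noun,Det}; 9:breexgoin {Adj}; 10:sebraul {Conj,Det}.
Word 1 cannot be Det — rule 2 would then fail for every completion. It is Adj.
Word 4 cannot be Det — rule 2 would then fail for every completion. It is Adj.
Word 8 cannot be Det — rule 2 would then fail for every completion. It is Noun.
Word 10 cannot be Conj — rule 1 would then fail for every completion. It is Det.
Word 2 cannot be Noun — rule 4 would then fail for every completion. It is Adv.
Word 3 cannot be Noun — rule 4 would then fail for every completion. It is Adv.
So the tagging must be: Adj Adv Adv Adj Adj Conj Noun Noun Adj Det.
Rule-by-rule: rule 1 ✓; rule 2 ✓; rule 3 ✓; rule 4 ✓; rule 5 ✓.

Adj Adv Adv Adj Adj Conj Noun Noun Adj Det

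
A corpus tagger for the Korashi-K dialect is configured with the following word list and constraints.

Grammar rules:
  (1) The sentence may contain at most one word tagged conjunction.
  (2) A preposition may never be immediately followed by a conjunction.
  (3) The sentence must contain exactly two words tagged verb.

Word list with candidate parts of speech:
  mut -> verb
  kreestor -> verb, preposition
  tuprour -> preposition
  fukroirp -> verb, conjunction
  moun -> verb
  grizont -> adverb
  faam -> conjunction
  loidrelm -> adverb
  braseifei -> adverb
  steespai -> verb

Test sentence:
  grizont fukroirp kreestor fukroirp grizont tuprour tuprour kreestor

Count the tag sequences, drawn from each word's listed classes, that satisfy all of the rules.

4

Candidates per position — 1:grizont {adverb}; 2:fukroirp {verb,conjunction}; 3:kreestor {verb,preposition}; 4:fukroirp {verb,conjunction}; 5:grizont {adverb}; 6:tuprour {preposition}; 7:tuprour {preposition}; 8:kreestor {verb,preposition}.
There are 16 candidate sequences in total.
The sequences that satisfy every rule: adverb verb verb conjunction adverb preposition preposition preposition; adverb verb preposition verb adverb preposition preposition preposition; adverb conjunction verb verb adverb preposition preposition preposition; adverb conjunction preposition verb adverb preposition preposition verb.
Count = 4.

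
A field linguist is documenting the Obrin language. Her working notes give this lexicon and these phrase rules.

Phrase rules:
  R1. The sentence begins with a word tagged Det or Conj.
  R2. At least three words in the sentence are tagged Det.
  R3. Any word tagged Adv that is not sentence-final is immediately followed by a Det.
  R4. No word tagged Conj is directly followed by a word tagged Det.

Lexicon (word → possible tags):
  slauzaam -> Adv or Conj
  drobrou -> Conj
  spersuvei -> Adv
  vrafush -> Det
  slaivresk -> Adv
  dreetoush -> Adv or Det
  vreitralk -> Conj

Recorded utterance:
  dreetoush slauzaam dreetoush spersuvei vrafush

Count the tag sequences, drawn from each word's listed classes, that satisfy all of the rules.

Candidates per position — 1:dreetoush {Adv,Det}; 2:slauzaam {Adv,Conj}; 3:dreetoush {Adv,Det}; 4:spersuvei {Adv}; 5:vrafush {Det}.
There are 8 candidate sequences in total.
The sequences that satisfy every rule: Det Adv Det Adv Det.
Count = 1.

1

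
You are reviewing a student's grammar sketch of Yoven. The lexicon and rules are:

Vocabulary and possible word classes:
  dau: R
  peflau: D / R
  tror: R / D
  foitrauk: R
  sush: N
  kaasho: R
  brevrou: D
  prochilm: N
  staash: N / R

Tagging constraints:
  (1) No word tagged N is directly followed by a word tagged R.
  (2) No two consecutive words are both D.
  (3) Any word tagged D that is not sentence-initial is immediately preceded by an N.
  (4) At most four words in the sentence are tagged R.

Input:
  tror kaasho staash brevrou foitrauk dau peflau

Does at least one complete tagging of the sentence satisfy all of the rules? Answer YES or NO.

YES

Candidates per position — 1:tror {R,D}; 2:kaasho {R}; 3:staash {N,R}; 4:brevrou {D}; 5:foitrauk {R}; 6:dau {R}; 7:peflau {D,R}.
One satisfying assignment: D R N D R R R.
Checking: rule 1 satisfied; rule 2 satisfied; rule 3 satisfied; rule 4 satisfied.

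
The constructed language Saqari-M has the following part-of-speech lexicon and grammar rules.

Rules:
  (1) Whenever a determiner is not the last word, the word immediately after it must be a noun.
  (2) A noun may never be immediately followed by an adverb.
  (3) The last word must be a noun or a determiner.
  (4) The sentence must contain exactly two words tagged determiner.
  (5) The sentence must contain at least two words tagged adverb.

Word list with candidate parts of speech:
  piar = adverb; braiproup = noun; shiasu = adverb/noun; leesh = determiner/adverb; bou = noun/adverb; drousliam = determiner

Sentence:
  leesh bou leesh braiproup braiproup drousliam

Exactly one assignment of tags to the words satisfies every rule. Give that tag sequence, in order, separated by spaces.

adverb adverb determiner noun noun determiner

Candidates per position — 1:leesh {determiner,adverb}; 2:bou {noun,adverb}; 3:leesh {determiner,adverb}; 4:braiproup {noun}; 5:braiproup {noun}; 6:drousliam {determiner}.
The remaining ambiguous positions (1, 2, 3) are resolved jointly — only one combination satisfies every rule.
That leaves exactly one tagging: adverb adverb determiner noun noun determiner.
Check: rule 1 ok; rule 2 ok; rule 3 ok; rule 4 ok; rule 5 ok.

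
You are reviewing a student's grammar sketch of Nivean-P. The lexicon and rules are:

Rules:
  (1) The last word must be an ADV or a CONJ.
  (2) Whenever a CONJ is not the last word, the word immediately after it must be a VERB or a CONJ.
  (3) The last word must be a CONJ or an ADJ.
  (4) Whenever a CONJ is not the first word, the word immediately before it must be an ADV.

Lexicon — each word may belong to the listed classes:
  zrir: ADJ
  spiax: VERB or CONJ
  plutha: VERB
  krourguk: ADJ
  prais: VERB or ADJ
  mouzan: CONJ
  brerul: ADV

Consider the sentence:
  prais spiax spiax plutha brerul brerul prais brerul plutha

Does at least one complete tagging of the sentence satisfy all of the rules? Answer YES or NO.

Candidates per position — 1:prais {VERB,ADJ}; 2:spiax {VERB,CONJ}; 3:spiax {VERB,CONJ}; 4:plutha {VERB}; 5:brerul {ADV}; 6:brerul {ADV}; 7:prais {VERB,ADJ}; 8:brerul {ADV}; 9:plutha {VERB}.
Rule 1 cannot be satisfied by any choice of tags from the lexicon.
So there is no consistent tagging.

NO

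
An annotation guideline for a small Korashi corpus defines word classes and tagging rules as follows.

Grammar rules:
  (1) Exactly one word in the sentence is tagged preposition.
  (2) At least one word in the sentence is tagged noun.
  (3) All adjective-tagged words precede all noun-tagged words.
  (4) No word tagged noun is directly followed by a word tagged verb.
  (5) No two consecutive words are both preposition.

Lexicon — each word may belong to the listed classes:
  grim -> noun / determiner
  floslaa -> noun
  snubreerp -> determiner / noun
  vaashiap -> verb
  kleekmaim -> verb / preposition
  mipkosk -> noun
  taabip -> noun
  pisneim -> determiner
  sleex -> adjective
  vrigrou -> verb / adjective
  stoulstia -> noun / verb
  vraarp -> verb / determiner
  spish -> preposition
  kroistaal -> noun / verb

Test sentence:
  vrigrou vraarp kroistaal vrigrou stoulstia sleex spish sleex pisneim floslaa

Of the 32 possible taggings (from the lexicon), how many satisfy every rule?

8

Candidates per position — 1:vrigrou {verb,adjective}; 2:vraarp {verb,determiner}; 3:kroistaal {noun,verb}; 4:vrigrou {verb,adjective}; 5:stoulstia {noun,verb}; 6:sleex {adjective}; 7:spish {preposition}; 8:sleex {adjective}; 9:pisneim {determiner}; 10:floslaa {noun}.
There are 32 candidate sequences in total.
Checking each against the rules leaves 8 sequences.
Count = 8.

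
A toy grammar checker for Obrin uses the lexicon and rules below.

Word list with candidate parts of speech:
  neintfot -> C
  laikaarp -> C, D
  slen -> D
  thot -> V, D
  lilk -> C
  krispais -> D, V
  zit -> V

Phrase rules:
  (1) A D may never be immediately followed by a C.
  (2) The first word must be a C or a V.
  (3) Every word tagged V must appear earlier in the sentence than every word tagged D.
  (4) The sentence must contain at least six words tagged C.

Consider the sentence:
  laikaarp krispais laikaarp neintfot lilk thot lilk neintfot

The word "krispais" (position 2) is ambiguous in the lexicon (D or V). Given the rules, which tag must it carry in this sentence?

V

Candidates per position — 1:laikaarp {C,D}; 2:krispais {D,V}; 3:laikaarp {C,D}; 4:neintfot {C}; 5:lilk {C}; 6:thot {V,D}; 7:lilk {C}; 8:neintfot {C}.
If word 1 were D, no tagging could satisfy rule 2; so word 1 is C.
If word 2 were D, no tagging could satisfy rule 1; so word 2 is V.
If word 3 were D, no tagging could satisfy rule 1; so word 3 is C.
If word 6 were D, no tagging could satisfy rule 1; so word 6 is V.
So the tagging must be: C V C C C V C C.
Rule-by-rule: rule 1 holds; rule 2 holds; rule 3 holds; rule 4 holds.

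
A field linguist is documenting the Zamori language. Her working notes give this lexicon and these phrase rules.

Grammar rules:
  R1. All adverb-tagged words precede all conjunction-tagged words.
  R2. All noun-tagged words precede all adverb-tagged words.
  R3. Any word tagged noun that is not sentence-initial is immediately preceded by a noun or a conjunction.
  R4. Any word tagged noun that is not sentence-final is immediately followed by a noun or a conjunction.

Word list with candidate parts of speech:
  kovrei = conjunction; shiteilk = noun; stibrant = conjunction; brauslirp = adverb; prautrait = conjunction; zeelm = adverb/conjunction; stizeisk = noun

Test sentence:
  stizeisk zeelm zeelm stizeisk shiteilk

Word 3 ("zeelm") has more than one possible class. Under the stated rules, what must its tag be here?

Candidates per position — 1:stizeisk {noun}; 2:zeelm {adverb,conjunction}; 3:zeelm {adverb,conjunction}; 4:stizeisk {noun}; 5:shiteilk {noun}.
If word 2 were adverb, no tagging could satisfy rule 2; so word 2 is conjunction.
If word 3 were adverb, no tagging could satisfy rule 1; so word 3 is conjunction.
The unique satisfying tagging is: noun conjunction conjunction noun noun.
Checking: rule 1 ok; rule 2 ok; rule 3 ok; rule 4 ok.

conjunction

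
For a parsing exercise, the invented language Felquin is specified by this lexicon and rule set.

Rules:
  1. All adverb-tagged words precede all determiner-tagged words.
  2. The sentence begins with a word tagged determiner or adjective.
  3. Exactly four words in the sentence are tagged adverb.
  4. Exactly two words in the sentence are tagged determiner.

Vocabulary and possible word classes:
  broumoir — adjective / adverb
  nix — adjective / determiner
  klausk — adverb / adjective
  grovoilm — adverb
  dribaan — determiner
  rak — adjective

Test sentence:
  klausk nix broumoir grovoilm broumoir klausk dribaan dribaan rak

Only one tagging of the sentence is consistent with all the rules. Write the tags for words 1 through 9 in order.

adjective adjective adverb adverb adverb adverb determiner determiner adjective

Candidates per position — 1:klausk {adverb,adjective}; 2:nix {adjective,determiner}; 3:broumoir {adjective,adverb}; 4:grovoilm {adverb}; 5:broumoir {adjective,adverb}; 6:klausk {adverb,adjective}; 7:dribaan {determiner}; 8:dribaan {determiner}; 9:rak {adjective}.
Word 1 cannot be adverb — rule 2 would then fail for every completion. It is adjective.
Word 2 cannot be determiner — rule 1 would then fail for every completion. It is adjective.
Word 3 cannot be adjective — rule 3 would then fail for every completion. It is adverb.
Word 5 cannot be adjective — rule 3 would then fail for every completion. It is adverb.
Word 6 cannot be adjective — rule 3 would then fail for every completion. It is adverb.
That leaves exactly one tagging: adjective adjective adverb adverb adverb adverb determiner determiner adjective.
Check: rule 1 ✓; rule 2 ✓; rule 3 ✓; rule 4 ✓.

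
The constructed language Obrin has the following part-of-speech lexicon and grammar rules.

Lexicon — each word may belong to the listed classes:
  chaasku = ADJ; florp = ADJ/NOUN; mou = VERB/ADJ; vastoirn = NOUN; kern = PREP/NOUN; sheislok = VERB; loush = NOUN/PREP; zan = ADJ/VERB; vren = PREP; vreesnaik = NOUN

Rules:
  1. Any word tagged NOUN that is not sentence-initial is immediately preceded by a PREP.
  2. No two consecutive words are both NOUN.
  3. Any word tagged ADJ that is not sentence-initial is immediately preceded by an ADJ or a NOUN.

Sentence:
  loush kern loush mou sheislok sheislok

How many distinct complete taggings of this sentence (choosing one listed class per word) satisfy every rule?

Candidates per position — 1:loush {NOUN,PREP}; 2:kern {PREP,NOUN}; 3:loush {NOUN,PREP}; 4:mou {VERB,ADJ}; 5:sheislok {VERB}; 6:sheislok {VERB}.
There are 16 candidate sequences in total.
Checking each against the rules leaves 7 sequences.
Count = 7.

7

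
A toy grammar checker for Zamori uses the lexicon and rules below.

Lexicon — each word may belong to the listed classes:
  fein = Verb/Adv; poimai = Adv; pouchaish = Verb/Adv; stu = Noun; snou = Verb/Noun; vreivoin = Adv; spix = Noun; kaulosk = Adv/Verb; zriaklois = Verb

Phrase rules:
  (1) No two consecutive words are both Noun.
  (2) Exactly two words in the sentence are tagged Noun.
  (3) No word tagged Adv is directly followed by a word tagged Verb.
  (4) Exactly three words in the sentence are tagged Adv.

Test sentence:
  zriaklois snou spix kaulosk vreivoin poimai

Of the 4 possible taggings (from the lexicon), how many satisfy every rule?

Candidates per position — 1:zriaklois {Verb}; 2:snou {Verb,Noun}; 3:spix {Noun}; 4:kaulosk {Adv,Verb}; 5:vreivoin {Adv}; 6:poimai {Adv}.
There are 4 candidate sequences in total.
Every candidate sequence violates at least one rule; no consistent tagging exists.
Count = 0.

0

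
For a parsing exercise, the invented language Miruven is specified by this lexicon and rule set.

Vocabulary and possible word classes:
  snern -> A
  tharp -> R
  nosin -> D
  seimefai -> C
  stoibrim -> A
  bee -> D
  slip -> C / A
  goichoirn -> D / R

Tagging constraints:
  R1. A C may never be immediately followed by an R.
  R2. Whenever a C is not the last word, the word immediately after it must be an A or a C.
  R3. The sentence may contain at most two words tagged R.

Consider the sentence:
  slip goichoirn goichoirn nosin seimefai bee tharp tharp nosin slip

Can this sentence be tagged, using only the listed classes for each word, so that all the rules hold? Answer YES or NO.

NO

Candidates per position — 1:slip {C,A}; 2:goichoirn {D,R}; 3:goichoirn {D,R}; 4:nosin {D}; 5:seimefai {C}; 6:bee {D}; 7:tharp {R}; 8:tharp {R}; 9:nosin {D}; 10:slip {C,A}.
Rule 2 cannot be satisfied by any choice of tags from the lexicon.
So there is no consistent tagging.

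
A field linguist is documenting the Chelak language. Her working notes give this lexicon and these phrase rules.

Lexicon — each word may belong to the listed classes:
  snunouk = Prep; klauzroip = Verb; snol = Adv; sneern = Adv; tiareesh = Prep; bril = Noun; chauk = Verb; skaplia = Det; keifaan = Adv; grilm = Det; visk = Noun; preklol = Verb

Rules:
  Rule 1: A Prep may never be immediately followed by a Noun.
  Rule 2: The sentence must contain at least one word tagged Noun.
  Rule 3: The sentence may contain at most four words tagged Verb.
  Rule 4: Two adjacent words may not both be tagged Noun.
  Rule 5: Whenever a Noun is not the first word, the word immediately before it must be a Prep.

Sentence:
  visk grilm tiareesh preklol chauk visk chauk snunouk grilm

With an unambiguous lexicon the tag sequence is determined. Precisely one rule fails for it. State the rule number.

5

Fixed tagging: Noun Det Prep Verb Verb Noun Verb Prep Det.
Applying the rules: R1 holds, R2 holds, R3 holds, R4 holds, R5 violated.
Only rule 5 fails.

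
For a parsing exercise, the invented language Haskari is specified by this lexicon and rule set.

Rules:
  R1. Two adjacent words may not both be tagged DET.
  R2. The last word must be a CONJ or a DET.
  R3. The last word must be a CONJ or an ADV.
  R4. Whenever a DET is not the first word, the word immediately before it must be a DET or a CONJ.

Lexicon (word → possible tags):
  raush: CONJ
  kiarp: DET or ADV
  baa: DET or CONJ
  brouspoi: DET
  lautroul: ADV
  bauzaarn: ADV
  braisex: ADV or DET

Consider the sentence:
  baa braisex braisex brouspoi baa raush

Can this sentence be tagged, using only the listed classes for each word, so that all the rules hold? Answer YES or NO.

Candidates per position — 1:baa {DET,CONJ}; 2:braisex {ADV,DET}; 3:braisex {ADV,DET}; 4:brouspoi {DET}; 5:baa {DET,CONJ}; 6:raush {CONJ}.
Every candidate sequence violates at least one rule; no consistent tagging exists.

NO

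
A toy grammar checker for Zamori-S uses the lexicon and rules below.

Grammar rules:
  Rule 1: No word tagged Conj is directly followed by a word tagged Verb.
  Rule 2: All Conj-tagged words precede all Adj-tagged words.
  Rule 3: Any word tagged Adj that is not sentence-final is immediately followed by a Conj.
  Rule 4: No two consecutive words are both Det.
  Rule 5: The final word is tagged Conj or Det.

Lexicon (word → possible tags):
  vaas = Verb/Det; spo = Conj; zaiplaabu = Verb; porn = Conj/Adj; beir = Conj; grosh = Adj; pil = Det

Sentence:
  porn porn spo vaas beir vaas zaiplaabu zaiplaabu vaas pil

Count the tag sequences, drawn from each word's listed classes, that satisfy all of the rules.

1

Candidates per position — 1:porn {Conj,Adj}; 2:porn {Conj,Adj}; 3:spo {Conj}; 4:vaas {Verb,Det}; 5:beir {Conj}; 6:vaas {Verb,Det}; 7:zaiplaabu {Verb}; 8:zaiplaabu {Verb}; 9:vaas {Verb,Det}; 10:pil {Det}.
There are 32 candidate sequences in total.
The sequences that satisfy every rule: Conj Conj Conj Det Conj Det Verb Verb Verb Det.
Count = 1.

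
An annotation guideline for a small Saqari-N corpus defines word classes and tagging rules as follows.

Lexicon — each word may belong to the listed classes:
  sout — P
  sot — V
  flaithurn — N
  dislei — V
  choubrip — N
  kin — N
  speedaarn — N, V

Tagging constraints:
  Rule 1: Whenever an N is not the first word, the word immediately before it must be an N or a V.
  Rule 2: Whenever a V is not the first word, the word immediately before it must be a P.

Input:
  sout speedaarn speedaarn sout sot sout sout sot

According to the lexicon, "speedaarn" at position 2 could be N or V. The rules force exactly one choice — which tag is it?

Candidates per position — 1:sout {P}; 2:speedaarn {N,V}; 3:speedaarn {N,V}; 4:sout {P}; 5:sot {V}; 6:sout {P}; 7:sout {P}; 8:sot {V}.
Position 2: N is ruled out by rule 1; that leaves V.
Position 3: V is ruled out by rule 2; that leaves N.
The unique satisfying tagging is: P V N P V P P V.
Verifying each rule — rule 1 satisfied; rule 2 satisfied.

V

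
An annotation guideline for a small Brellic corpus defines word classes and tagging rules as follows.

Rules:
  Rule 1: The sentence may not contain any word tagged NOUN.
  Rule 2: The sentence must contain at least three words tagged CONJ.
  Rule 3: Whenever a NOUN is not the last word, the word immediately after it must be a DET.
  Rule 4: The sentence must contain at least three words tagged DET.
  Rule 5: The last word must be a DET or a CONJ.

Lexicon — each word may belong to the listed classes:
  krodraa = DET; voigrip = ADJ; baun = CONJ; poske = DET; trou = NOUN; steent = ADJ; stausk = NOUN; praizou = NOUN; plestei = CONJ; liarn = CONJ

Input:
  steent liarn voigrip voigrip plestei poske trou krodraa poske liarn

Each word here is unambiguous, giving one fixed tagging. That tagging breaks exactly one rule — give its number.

1

Fixed tagging: ADJ CONJ ADJ ADJ CONJ DET NOUN DET DET CONJ.
Checking each rule: R1 violated, R2 holds, R3 holds, R4 holds, R5 holds.
Only rule 1 fails.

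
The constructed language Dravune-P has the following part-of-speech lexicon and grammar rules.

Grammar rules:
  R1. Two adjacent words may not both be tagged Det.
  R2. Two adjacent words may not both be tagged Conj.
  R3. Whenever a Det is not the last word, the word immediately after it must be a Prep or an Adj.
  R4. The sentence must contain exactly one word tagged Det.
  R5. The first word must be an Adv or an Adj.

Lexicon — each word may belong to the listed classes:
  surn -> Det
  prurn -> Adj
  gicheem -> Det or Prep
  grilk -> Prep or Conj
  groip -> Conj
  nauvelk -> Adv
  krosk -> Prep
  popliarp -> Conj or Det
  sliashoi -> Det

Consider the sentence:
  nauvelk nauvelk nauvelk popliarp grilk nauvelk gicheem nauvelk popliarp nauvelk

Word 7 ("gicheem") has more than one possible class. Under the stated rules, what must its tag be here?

Prep

Candidates per position — 1:nauvelk {Adv}; 2:nauvelk {Adv}; 3:nauvelk {Adv}; 4:popliarp {Conj,Det}; 5:grilk {Prep,Conj}; 6:nauvelk {Adv}; 7:gicheem {Det,Prep}; 8:nauvelk {Adv}; 9:popliarp {Conj,Det}; 10:nauvelk {Adv}.
If word 7 were Det, no tagging could satisfy rule 3; so word 7 is Prep.
If word 9 were Det, no tagging could satisfy rule 3; so word 9 is Conj.
If word 4 were Conj, no tagging could satisfy rule 4; so word 4 is Det.
If word 5 were Conj, no tagging could satisfy rule 3; so word 5 is Prep.
The unique satisfying tagging is: Adv Adv Adv Det Prep Adv Prep Adv Conj Adv.
Verifying each rule — rule 1 satisfied; rule 2 satisfied; rule 3 satisfied; rule 4 satisfied; rule 5 satisfied.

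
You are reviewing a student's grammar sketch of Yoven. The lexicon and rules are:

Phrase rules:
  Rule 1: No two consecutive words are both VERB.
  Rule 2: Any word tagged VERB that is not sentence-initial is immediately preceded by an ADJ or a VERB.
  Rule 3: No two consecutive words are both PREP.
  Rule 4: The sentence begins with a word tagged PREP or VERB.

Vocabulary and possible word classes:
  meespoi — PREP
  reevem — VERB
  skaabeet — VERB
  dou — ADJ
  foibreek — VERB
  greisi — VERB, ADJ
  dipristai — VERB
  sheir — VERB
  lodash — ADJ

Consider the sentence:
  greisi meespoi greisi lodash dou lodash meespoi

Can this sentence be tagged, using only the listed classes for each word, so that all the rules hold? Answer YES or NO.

YES

Candidates per position — 1:greisi {VERB,ADJ}; 2:meespoi {PREP}; 3:greisi {VERB,ADJ}; 4:lodash {ADJ}; 5:dou {ADJ}; 6:lodash {ADJ}; 7:meespoi {PREP}.
One satisfying assignment: VERB PREP ADJ ADJ ADJ ADJ PREP.
Verifying each rule — rule 1 satisfied; rule 2 satisfied; rule 3 satisfied; rule 4 satisfied.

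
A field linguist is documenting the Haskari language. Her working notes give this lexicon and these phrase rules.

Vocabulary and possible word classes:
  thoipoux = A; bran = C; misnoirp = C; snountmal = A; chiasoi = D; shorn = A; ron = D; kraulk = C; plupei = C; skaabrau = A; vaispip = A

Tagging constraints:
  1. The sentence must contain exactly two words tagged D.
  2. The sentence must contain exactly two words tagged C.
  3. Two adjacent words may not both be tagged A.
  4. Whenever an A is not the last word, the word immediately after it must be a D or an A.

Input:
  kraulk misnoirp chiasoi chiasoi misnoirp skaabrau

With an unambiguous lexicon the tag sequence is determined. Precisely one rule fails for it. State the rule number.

Fixed tagging: C C D D C A.
Applying the rules: R1 pass, R2 fail, R3 pass, R4 pass.
Only rule 2 fails.

2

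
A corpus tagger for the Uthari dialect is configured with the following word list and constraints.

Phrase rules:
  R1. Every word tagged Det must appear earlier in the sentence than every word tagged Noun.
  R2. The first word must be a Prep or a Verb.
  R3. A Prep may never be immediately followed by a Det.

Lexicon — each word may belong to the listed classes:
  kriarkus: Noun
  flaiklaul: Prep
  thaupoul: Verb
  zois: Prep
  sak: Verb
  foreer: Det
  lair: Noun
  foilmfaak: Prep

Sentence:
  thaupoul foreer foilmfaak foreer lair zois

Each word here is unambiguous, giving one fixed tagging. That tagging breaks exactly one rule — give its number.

Fixed tagging: Verb Det Prep Det Noun Prep.
Rule check: R1 ok, R2 ok, R3 fails.
Only rule 3 fails.

3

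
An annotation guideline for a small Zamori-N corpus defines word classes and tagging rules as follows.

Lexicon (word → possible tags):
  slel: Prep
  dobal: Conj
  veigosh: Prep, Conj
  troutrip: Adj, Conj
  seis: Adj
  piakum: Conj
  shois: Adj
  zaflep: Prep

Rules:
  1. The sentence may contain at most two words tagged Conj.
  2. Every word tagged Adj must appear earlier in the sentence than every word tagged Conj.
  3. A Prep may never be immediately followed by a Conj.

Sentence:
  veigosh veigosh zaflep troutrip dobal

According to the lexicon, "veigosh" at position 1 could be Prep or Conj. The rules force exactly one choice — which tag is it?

Prep

Candidates per position — 1:veigosh {Prep,Conj}; 2:veigosh {Prep,Conj}; 3:zaflep {Prep}; 4:troutrip {Adj,Conj}; 5:dobal {Conj}.
Position 4: tagging it Conj would leave rule 3 unsatisfiable, so it must be Adj.
Position 1: tagging it Conj would leave rule 2 unsatisfiable, so it must be Prep.
Position 2: tagging it Conj would leave rule 2 unsatisfiable, so it must be Prep.
The unique satisfying tagging is: Prep Prep Prep Adj Conj.
Verifying each rule — rule 1 holds; rule 2 holds; rule 3 holds.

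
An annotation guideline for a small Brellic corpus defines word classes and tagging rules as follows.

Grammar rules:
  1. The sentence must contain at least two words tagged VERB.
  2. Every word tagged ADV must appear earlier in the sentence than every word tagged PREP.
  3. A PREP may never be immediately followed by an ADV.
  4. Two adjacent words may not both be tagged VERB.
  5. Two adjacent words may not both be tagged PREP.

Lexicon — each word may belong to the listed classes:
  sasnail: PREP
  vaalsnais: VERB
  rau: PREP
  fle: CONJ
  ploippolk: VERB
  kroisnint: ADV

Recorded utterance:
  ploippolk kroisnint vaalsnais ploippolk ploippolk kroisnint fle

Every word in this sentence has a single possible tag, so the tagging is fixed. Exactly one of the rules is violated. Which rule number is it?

Fixed tagging: VERB ADV VERB VERB VERB ADV CONJ.
Applying the rules: R1 ok, R2 ok, R3 ok, R4 fails, R5 ok.
Only rule 4 fails.

4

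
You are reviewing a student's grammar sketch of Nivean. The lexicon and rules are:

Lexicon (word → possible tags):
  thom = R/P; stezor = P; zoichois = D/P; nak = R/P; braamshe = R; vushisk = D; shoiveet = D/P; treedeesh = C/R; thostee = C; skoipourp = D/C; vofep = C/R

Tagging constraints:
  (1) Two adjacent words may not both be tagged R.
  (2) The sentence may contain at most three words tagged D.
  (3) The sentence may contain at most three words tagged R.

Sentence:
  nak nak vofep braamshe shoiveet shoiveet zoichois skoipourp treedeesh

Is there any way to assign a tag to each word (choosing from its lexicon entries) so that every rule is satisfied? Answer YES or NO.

Candidates per position — 1:nak {R,P}; 2:nak {R,P}; 3:vofep {C,R}; 4:braamshe {R}; 5:shoiveet {D,P}; 6:shoiveet {D,P}; 7:zoichois {D,P}; 8:skoipourp {D,C}; 9:treedeesh {C,R}.
One satisfying assignment: P P C R D P P D C.
Checking: rule 1 ✓; rule 2 ✓; rule 3 ✓.

YES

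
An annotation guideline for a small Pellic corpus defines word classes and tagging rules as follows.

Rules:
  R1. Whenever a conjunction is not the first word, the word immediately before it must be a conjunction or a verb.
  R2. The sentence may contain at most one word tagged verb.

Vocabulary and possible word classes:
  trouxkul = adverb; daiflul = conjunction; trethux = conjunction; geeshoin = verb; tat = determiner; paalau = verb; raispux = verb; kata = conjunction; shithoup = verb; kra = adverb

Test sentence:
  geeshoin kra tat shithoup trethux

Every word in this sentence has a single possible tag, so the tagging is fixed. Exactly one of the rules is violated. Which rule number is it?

Fixed tagging: verb adverb determiner verb conjunction.
Rule check: R1 pass, R2 fail.
Only rule 2 fails.

2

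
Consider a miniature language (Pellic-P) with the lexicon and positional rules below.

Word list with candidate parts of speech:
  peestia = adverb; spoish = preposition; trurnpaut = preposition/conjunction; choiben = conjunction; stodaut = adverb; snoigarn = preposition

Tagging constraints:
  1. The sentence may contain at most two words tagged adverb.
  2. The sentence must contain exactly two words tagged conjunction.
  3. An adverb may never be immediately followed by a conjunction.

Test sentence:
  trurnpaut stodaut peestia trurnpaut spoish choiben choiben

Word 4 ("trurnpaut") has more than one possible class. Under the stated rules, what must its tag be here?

Candidates per position — 1:trurnpaut {preposition,conjunction}; 2:stodaut {adverb}; 3:peestia {adverb}; 4:trurnpaut {preposition,conjunction}; 5:spoish {preposition}; 6:choiben {conjunction}; 7:choiben {conjunction}.
Position 1: conjunction is ruled out by rule 2; that leaves preposition.
Position 4: conjunction is ruled out by rule 2; that leaves preposition.
The only consistent sequence is: preposition adverb adverb preposition preposition conjunction conjunction.
Check: rule 1 holds; rule 2 holds; rule 3 holds.

preposition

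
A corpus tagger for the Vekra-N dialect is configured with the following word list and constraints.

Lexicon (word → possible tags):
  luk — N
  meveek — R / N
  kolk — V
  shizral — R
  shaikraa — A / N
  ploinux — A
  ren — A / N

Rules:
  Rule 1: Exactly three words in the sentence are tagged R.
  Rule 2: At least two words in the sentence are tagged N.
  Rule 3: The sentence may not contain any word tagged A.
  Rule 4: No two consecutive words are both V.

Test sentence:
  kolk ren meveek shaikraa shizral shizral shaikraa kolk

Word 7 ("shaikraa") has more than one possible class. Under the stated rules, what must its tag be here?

Candidates per position — 1:kolk {V}; 2:ren {A,N}; 3:meveek {R,N}; 4:shaikraa {A,N}; 5:shizral {R}; 6:shizral {R}; 7:shaikraa {A,N}; 8:kolk {V}.
Position 2: tagging it A would leave rule 3 unsatisfiable, so it must be N.
Position 3: tagging it N would leave rule 1 unsatisfiable, so it must be R.
Position 4: tagging it A would leave rule 3 unsatisfiable, so it must be N.
Position 7: tagging it A would leave rule 3 unsatisfiable, so it must be N.
So the tagging must be: V N R N R R N V.
Checking: rule 1 holds; rule 2 holds; rule 3 holds; rule 4 holds.

N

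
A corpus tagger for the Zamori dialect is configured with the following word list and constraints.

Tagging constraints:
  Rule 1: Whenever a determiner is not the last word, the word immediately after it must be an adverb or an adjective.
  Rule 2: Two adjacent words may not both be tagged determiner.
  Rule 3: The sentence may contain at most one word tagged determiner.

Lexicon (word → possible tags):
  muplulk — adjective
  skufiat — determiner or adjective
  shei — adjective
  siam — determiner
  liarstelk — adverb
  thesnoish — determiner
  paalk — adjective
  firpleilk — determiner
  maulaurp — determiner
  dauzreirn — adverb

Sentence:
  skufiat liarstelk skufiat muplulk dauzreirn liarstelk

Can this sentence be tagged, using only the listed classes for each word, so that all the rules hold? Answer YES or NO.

Candidates per position — 1:skufiat {determiner,adjective}; 2:liarstelk {adverb}; 3:skufiat {determiner,adjective}; 4:muplulk {adjective}; 5:dauzreirn {adverb}; 6:liarstelk {adverb}.
One satisfying assignment: adjective adverb adjective adjective adverb adverb.
Check: rule 1 ✓; rule 2 ✓; rule 3 ✓.

YES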